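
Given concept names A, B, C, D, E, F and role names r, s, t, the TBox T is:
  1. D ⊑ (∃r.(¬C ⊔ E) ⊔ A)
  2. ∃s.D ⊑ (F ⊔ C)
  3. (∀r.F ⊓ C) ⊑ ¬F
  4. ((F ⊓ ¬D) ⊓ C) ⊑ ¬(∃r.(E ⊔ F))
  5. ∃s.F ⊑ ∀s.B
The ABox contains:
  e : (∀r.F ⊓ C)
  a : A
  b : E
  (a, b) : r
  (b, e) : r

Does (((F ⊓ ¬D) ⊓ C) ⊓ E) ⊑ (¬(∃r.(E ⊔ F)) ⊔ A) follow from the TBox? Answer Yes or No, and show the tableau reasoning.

1. (((F ⊓ ¬D) ⊓ C) ⊓ E) ⊑ (¬(∃r.(E ⊔ F)) ⊔ A)  ⇔  ((((F ⊓ ¬D) ⊓ C) ⊓ E) ⊓ (∃r.(E ⊔ F) ⊓ ¬A)) unsat w.r.t. T
   all branches close; clash {F, ¬F} at x₀
2. Hence (((F ⊓ ¬D) ⊓ C) ⊓ E) ⊑ (¬(∃r.(E ⊔ F)) ⊔ A): entailed.

Yes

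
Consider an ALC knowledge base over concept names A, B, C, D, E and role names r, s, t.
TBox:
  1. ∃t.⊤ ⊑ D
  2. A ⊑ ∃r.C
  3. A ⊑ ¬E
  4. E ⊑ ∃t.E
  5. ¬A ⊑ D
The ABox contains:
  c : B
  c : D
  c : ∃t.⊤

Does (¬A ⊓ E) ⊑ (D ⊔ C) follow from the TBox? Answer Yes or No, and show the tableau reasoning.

1. (¬A ⊓ E) ⊑ (D ⊔ C)  ⇔  ((¬A ⊓ E) ⊓ (¬D ⊓ ¬C)) unsat w.r.t. T
   all branches close; clash {D, ¬D} at x₀
2. Hence (¬A ⊓ E) ⊑ (D ⊔ C): entailed.

Yes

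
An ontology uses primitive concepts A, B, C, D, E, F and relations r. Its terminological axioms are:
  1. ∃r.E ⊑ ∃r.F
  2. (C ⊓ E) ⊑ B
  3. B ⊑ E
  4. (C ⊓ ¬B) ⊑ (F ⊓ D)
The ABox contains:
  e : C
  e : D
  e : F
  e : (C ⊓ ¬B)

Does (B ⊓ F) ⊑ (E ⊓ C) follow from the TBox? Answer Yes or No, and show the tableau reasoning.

No

1. (B ⊓ F) ⊑ (E ⊓ C)  ⇔  ((B ⊓ F) ⊓ (¬E ⊔ ¬C)) unsat w.r.t. T
   apply at x₀: B⊑E
   open: L(x₀) ⊇ {B, E, F, ¬C, ∀r.¬E}
2. Hence (B ⊓ F) ⊑ (E ⊓ C): not entailed.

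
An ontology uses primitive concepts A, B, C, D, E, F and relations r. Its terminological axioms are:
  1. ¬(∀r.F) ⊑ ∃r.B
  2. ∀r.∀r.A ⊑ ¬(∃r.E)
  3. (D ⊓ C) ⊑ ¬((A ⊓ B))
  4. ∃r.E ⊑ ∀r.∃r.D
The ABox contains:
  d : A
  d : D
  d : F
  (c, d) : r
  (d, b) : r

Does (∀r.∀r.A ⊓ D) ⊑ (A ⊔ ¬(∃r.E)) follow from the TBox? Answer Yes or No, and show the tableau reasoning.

1. (∀r.∀r.A ⊓ D) ⊑ (A ⊔ ¬(∃r.E))  ⇔  ((∀r.∀r.A ⊓ D) ⊓ (¬A ⊓ ∃r.E)) unsat w.r.t. T
   all branches close; clash {E, ¬E} at an ∃-successor
2. Hence (∀r.∀r.A ⊓ D) ⊑ (A ⊔ ¬(∃r.E)): entailed.

Yes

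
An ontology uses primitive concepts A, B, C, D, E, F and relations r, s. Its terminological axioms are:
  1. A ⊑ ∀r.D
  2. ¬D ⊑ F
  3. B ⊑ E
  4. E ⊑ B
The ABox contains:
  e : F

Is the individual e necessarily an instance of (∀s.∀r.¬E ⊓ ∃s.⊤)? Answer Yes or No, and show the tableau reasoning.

1. e : (∀s.∀r.¬E ⊓ ∃s.⊤)?  L(e) = {F} ∪ {(∃s.∃r.E ⊔ ∀s.⊥)}
   open: L(e) ⊇ {F, ¬A, ¬B, ¬E, ∃s.∃r.E} (+ ∃-successors) — e ∉ (∀s.∀r.¬E ⊓ ∃s.⊤) possible
2. Hence e : (∀s.∀r.¬E ⊓ ∃s.⊤): not entailed.

No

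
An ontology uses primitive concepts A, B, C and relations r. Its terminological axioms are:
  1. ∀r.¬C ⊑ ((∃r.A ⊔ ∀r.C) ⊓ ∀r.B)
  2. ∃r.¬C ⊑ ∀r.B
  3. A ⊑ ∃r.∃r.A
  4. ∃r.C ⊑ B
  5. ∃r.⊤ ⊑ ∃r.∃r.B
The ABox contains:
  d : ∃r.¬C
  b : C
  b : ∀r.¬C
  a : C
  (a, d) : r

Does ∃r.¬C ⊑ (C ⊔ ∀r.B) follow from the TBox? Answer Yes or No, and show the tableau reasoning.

1. ∃r.¬C ⊑ (C ⊔ ∀r.B)  ⇔  (∃r.¬C ⊓ (¬C ⊓ ∃r.¬B)) unsat w.r.t. T
   all branches close; clash {C, ¬C} at an ∃-successor
2. Hence ∃r.¬C ⊑ (C ⊔ ∀r.B): entailed.

Yes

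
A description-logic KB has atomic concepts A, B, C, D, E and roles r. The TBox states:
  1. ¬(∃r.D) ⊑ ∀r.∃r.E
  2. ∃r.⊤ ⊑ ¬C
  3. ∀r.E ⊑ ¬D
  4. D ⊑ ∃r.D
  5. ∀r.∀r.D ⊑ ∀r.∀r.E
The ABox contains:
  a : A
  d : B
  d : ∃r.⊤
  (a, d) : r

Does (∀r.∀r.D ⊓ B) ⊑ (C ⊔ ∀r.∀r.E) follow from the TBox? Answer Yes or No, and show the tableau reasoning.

1. (∀r.∀r.D ⊓ B) ⊑ (C ⊔ ∀r.∀r.E)  ⇔  ((∀r.∀r.D ⊓ B) ⊓ (¬C ⊓ ∃r.∃r.¬E)) unsat w.r.t. T
   all branches close; clash {D, ¬D} at an ∃-successor
2. Hence (∀r.∀r.D ⊓ B) ⊑ (C ⊔ ∀r.∀r.E): entailed.

Yes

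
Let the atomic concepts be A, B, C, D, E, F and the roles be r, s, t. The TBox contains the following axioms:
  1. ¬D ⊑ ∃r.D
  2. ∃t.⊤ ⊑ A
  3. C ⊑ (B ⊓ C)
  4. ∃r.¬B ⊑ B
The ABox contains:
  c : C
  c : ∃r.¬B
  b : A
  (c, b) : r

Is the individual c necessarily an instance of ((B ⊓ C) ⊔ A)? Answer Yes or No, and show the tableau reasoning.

Yes

1. c : ((B ⊓ C) ⊔ A)?  L(c) = {C, ∃r.¬B} ∪ {((¬B ⊔ ¬C) ⊓ ¬A)}
   clash {C, ¬C} at c — c ∈ ((B ⊓ C) ⊔ A)
2. Hence c : ((B ⊓ C) ⊔ A): entailed.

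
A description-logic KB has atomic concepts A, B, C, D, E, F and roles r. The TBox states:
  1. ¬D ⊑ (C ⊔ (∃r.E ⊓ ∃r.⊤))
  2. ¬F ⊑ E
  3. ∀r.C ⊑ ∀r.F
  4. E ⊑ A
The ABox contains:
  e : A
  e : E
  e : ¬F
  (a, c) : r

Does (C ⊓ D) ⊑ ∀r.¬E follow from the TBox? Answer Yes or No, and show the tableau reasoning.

1. (C ⊓ D) ⊑ ∀r.¬E  ⇔  ((C ⊓ D) ⊓ ∃r.E) unsat w.r.t. T
   open: L(x₀) ⊇ {C, D, F, ¬E, ∃r.E, …} (+ ∃-successors)
2. Hence (C ⊓ D) ⊑ ∀r.¬E: not entailed.

No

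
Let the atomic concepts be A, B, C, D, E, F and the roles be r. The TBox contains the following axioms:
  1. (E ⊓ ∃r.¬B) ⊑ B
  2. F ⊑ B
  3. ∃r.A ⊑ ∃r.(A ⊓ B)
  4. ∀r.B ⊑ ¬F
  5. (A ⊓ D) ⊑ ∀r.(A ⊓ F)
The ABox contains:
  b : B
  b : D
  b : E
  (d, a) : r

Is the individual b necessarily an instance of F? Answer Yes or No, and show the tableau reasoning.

1. b : F?  L(b) = {B, D, E} ∪ {¬F}
   open: L(b) ⊇ {B, D, E, ¬A, ¬F, …} — b ∉ F possible
2. Hence b : F: not entailed.

No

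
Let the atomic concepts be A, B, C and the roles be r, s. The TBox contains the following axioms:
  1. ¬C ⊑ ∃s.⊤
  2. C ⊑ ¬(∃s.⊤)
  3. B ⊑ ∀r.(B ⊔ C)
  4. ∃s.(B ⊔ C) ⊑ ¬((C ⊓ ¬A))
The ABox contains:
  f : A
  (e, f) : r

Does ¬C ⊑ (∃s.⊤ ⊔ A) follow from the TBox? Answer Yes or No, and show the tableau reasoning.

1. ¬C ⊑ (∃s.⊤ ⊔ A)  ⇔  (¬C ⊓ (∀s.⊥ ⊓ ¬A)) unsat w.r.t. T
   all branches close; clash ⊥ at an ∃-successor
2. Hence ¬C ⊑ (∃s.⊤ ⊔ A): entailed.

Yes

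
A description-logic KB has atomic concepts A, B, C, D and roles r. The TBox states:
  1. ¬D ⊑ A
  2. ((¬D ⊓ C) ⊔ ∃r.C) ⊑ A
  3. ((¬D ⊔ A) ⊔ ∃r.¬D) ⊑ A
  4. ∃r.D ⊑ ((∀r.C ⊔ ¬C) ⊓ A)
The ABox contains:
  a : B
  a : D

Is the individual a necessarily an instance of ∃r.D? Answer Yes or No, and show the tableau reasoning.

No

1. a : ∃r.D?  L(a) = {B, D} ∪ {∀r.¬D}
   open: L(a) ⊇ {B, D, ¬A, ∀r.D, ∀r.¬C, …} — a ∉ ∃r.D possible
2. Hence a : ∃r.D: not entailed.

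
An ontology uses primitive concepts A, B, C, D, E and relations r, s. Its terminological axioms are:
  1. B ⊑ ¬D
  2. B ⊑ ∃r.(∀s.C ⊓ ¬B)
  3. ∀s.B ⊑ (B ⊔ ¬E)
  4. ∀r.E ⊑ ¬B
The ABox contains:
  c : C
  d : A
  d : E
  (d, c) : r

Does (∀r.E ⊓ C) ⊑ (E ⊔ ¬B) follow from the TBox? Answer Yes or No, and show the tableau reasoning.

1. (∀r.E ⊓ C) ⊑ (E ⊔ ¬B)  ⇔  ((∀r.E ⊓ C) ⊓ (¬E ⊓ B)) unsat w.r.t. T
   all branches close; clash {B, ¬B} at x₀
2. Hence (∀r.E ⊓ C) ⊑ (E ⊔ ¬B): entailed.

Yes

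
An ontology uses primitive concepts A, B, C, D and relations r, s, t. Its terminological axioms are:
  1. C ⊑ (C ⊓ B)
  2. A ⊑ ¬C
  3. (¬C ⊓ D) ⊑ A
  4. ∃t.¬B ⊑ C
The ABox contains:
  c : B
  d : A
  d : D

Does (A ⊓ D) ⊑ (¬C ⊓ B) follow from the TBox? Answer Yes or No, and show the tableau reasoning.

No

1. (A ⊓ D) ⊑ (¬C ⊓ B)  ⇔  ((A ⊓ D) ⊓ (C ⊔ ¬B)) unsat w.r.t. T
   apply at x₀: A⊑¬C
   open: L(x₀) ⊇ {A, D, ¬B, ¬C, ∀t.B}
2. Hence (A ⊓ D) ⊑ (¬C ⊓ B): not entailed.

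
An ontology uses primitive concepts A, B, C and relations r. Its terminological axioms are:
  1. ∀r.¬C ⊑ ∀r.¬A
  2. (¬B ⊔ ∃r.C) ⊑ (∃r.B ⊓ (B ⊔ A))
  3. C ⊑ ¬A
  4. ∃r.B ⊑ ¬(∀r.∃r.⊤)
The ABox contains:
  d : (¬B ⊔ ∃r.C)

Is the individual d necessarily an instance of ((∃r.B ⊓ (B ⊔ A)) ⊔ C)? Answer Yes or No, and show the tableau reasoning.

1. d : ((∃r.B ⊓ (B ⊔ A)) ⊔ C)?  L(d) = {(¬B ⊔ ∃r.C)} ∪ {((∀r.¬B ⊔ (¬B ⊓ ¬A)) ⊓ ¬C)}
   clash {A, ¬A} at d — d ∈ ((∃r.B ⊓ (B ⊔ A)) ⊔ C)
2. Hence d : ((∃r.B ⊓ (B ⊔ A)) ⊔ C): entailed.

Yes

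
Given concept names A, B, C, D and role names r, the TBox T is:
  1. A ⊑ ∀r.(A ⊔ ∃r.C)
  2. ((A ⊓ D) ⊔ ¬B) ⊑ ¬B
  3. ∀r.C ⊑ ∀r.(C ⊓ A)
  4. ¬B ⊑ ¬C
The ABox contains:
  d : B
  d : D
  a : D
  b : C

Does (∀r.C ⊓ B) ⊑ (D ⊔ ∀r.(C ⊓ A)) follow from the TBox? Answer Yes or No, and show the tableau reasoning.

1. (∀r.C ⊓ B) ⊑ (D ⊔ ∀r.(C ⊓ A))  ⇔  ((∀r.C ⊓ B) ⊓ (¬D ⊓ ∃r.(¬C ⊔ ¬A))) unsat w.r.t. T
   all branches close; clash {B, ¬B} at x₀
2. Hence (∀r.C ⊓ B) ⊑ (D ⊔ ∀r.(C ⊓ A)): entailed.

Yes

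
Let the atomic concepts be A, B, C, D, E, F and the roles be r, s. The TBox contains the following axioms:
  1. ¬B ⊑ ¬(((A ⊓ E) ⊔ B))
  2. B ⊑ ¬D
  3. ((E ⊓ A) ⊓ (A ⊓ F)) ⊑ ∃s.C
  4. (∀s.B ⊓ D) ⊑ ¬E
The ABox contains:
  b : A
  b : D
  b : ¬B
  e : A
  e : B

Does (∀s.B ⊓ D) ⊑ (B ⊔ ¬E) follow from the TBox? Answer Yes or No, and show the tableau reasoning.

Yes

1. (∀s.B ⊓ D) ⊑ (B ⊔ ¬E)  ⇔  ((∀s.B ⊓ D) ⊓ (¬B ⊓ E)) unsat w.r.t. T
   all branches close; clash {E, ¬E} at x₀
2. Hence (∀s.B ⊓ D) ⊑ (B ⊔ ¬E): entailed.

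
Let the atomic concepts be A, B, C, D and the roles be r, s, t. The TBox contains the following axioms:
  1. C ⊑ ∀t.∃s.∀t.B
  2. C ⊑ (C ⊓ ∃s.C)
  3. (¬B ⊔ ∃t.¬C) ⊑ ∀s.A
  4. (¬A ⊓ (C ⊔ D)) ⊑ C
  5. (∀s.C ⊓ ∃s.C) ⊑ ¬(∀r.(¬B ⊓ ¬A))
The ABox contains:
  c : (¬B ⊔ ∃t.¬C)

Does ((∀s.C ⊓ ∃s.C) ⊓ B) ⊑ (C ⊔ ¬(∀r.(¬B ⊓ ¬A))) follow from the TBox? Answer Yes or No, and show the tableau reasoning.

1. ((∀s.C ⊓ ∃s.C) ⊓ B) ⊑ (C ⊔ ¬(∀r.(¬B ⊓ ¬A)))  ⇔  (((∀s.C ⊓ ∃s.C) ⊓ B) ⊓ (¬C ⊓ ∀r.(¬B ⊓ ¬A))) unsat w.r.t. T
   all branches close; clash {C, ¬C} at x₀
2. Hence ((∀s.C ⊓ ∃s.C) ⊓ B) ⊑ (C ⊔ ¬(∀r.(¬B ⊓ ¬A))): entailed.

Yes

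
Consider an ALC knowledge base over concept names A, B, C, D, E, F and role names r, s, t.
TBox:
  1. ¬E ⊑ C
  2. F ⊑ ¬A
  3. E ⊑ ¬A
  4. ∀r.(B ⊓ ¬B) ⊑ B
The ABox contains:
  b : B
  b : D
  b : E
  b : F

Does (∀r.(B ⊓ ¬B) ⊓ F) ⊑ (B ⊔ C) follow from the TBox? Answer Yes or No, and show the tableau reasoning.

Yes

1. (∀r.(B ⊓ ¬B) ⊓ F) ⊑ (B ⊔ C)  ⇔  ((∀r.(B ⊓ ¬B) ⊓ F) ⊓ (¬B ⊓ ¬C)) unsat w.r.t. T
   all branches close; clash {C, ¬C} at x₀
2. Hence (∀r.(B ⊓ ¬B) ⊓ F) ⊑ (B ⊔ C): entailed.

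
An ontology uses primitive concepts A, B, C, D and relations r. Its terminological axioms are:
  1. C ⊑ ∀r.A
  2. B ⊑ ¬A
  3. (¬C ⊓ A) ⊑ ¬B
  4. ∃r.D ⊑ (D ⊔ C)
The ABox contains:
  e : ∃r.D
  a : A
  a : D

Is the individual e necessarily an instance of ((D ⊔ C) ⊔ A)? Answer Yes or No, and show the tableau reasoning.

1. e : ((D ⊔ C) ⊔ A)?  L(e) = {∃r.D} ∪ {((¬D ⊓ ¬C) ⊓ ¬A)}
   clash {C, ¬C} at e — e ∈ ((D ⊔ C) ⊔ A)
2. Hence e : ((D ⊔ C) ⊔ A): entailed.

Yes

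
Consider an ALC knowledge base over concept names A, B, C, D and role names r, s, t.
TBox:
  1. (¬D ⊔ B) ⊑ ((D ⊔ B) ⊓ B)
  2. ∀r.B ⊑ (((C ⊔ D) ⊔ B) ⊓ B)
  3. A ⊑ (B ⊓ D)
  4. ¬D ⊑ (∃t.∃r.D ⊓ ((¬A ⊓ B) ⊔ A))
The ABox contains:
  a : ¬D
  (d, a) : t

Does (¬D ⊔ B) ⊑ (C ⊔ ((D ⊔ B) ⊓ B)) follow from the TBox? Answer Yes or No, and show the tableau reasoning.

Yes

1. (¬D ⊔ B) ⊑ (C ⊔ ((D ⊔ B) ⊓ B))  ⇔  ((¬D ⊔ B) ⊓ (¬C ⊓ ((¬D ⊓ ¬B) ⊔ ¬B))) unsat w.r.t. T
   all branches close; clash {B, ¬B} at x₀
2. Hence (¬D ⊔ B) ⊑ (C ⊔ ((D ⊔ B) ⊓ B)): entailed.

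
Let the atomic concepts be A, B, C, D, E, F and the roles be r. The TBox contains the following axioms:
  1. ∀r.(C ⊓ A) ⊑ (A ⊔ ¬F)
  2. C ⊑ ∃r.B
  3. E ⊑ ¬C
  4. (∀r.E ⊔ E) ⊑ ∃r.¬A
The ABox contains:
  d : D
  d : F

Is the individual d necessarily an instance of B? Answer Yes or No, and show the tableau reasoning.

1. d : B?  L(d) = {D, F} ∪ {¬B}
   open: L(d) ⊇ {D, F, ¬B, ¬C, ¬E, …} (+ ∃-successors) — d ∉ B possible
2. Hence d : B: not entailed.

No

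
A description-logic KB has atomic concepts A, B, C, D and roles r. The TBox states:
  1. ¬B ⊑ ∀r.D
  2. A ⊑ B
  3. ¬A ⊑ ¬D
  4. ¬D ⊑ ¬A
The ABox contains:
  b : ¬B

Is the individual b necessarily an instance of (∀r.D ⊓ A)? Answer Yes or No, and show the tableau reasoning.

1. b : (∀r.D ⊓ A)?  L(b) = {¬B} ∪ {(∃r.¬D ⊔ ¬A)}
   apply at b: ¬B⊑∀r.D
   open: L(b) ⊇ {¬A, ¬B, ¬D, ∀r.D} — b ∉ (∀r.D ⊓ A) possible
2. Hence b : (∀r.D ⊓ A): not entailed.

No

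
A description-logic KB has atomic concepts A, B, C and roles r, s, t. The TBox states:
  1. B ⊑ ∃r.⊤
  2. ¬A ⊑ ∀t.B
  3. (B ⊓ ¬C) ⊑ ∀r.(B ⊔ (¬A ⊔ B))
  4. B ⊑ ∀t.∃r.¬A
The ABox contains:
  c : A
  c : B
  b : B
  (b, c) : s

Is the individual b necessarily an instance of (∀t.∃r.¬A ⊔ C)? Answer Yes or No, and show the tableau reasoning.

1. b : (∀t.∃r.¬A ⊔ C)?  L(b) = {B} ∪ {(∃t.∀r.A ⊓ ¬C)}
   clash {A, ¬A} at an ∃-successor — b ∈ (∀t.∃r.¬A ⊔ C)
2. Hence b : (∀t.∃r.¬A ⊔ C): entailed.

Yes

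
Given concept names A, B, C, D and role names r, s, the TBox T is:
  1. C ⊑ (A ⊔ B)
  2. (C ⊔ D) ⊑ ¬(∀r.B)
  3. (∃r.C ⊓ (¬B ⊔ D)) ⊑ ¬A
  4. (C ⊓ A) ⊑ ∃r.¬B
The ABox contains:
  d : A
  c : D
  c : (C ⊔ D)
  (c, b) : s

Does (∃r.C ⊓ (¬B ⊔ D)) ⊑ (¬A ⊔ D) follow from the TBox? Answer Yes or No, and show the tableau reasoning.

Yes

1. (∃r.C ⊓ (¬B ⊔ D)) ⊑ (¬A ⊔ D)  ⇔  ((∃r.C ⊓ (¬B ⊔ D)) ⊓ (A ⊓ ¬D)) unsat w.r.t. T
   all branches close; clash {D, ¬D} at x₀
2. Hence (∃r.C ⊓ (¬B ⊔ D)) ⊑ (¬A ⊔ D): entailed.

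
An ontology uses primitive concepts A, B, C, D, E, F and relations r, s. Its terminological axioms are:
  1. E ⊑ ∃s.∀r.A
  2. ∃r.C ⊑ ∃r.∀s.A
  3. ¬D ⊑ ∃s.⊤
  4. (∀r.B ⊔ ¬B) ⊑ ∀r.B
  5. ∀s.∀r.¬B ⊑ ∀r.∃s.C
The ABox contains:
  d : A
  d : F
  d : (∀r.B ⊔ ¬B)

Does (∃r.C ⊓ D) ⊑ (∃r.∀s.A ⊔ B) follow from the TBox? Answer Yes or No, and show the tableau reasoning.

Yes

1. (∃r.C ⊓ D) ⊑ (∃r.∀s.A ⊔ B)  ⇔  ((∃r.C ⊓ D) ⊓ (∀r.∃s.¬A ⊓ ¬B)) unsat w.r.t. T
   all branches close; clash {A, ¬A} at an ∃-successor
2. Hence (∃r.C ⊓ D) ⊑ (∃r.∀s.A ⊔ B): entailed.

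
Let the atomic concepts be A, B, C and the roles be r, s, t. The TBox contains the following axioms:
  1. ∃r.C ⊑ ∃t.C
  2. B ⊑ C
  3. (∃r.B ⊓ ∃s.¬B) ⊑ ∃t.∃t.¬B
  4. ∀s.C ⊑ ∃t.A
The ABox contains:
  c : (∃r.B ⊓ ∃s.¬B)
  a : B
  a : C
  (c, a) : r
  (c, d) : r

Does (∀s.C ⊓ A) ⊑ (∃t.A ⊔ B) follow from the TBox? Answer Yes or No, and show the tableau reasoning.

1. (∀s.C ⊓ A) ⊑ (∃t.A ⊔ B)  ⇔  ((∀s.C ⊓ A) ⊓ (∀t.¬A ⊓ ¬B)) unsat w.r.t. T
   all branches close; clash {A, ¬A} at an ∃-successor
2. Hence (∀s.C ⊓ A) ⊑ (∃t.A ⊔ B): entailed.

Yes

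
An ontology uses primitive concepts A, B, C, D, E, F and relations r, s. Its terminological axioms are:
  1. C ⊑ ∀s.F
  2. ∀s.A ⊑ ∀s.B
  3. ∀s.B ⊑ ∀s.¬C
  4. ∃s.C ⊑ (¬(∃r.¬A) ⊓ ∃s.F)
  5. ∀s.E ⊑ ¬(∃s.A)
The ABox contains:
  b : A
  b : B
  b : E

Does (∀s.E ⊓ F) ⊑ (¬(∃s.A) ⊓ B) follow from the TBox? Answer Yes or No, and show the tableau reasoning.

1. (∀s.E ⊓ F) ⊑ (¬(∃s.A) ⊓ B)  ⇔  ((∀s.E ⊓ F) ⊓ (∃s.A ⊔ ¬B)) unsat w.r.t. T
   apply at x₀: ∀s.E⊑¬(∃s.A)
   open: L(x₀) ⊇ {F, ¬B, ¬C, ∀s.E, ∀s.¬A, …} (+ ∃-successors)
2. Hence (∀s.E ⊓ F) ⊑ (¬(∃s.A) ⊓ B): not entailed.

No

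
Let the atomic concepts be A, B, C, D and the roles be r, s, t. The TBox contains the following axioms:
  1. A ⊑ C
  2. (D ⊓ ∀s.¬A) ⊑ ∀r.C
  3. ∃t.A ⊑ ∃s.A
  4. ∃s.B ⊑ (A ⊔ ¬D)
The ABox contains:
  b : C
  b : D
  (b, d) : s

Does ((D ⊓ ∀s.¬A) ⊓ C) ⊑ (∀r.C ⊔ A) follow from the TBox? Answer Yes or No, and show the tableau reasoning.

1. ((D ⊓ ∀s.¬A) ⊓ C) ⊑ (∀r.C ⊔ A)  ⇔  (((D ⊓ ∀s.¬A) ⊓ C) ⊓ (∃r.¬C ⊓ ¬A)) unsat w.r.t. T
   all branches close; clash {D, ¬D} at x₀
2. Hence ((D ⊓ ∀s.¬A) ⊓ C) ⊑ (∀r.C ⊔ A): entailed.

Yes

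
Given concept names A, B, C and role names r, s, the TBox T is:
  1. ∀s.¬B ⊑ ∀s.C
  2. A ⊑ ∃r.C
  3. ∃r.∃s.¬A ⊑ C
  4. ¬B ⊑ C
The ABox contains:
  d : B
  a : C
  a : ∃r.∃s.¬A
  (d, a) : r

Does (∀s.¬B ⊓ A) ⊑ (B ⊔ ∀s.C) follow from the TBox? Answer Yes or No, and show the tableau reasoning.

Yes

1. (∀s.¬B ⊓ A) ⊑ (B ⊔ ∀s.C)  ⇔  ((∀s.¬B ⊓ A) ⊓ (¬B ⊓ ∃s.¬C)) unsat w.r.t. T
   all branches close; clash {C, ¬C} at an ∃-successor
2. Hence (∀s.¬B ⊓ A) ⊑ (B ⊔ ∀s.C): entailed.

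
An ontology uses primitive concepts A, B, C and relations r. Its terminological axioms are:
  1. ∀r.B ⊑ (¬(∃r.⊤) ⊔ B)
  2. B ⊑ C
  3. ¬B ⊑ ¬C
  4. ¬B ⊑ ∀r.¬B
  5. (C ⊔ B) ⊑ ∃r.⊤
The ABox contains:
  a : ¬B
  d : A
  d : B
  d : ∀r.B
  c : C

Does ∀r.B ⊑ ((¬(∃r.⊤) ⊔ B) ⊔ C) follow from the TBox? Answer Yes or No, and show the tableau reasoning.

Yes

1. ∀r.B ⊑ ((¬(∃r.⊤) ⊔ B) ⊔ C)  ⇔  (∀r.B ⊓ ((∃r.⊤ ⊓ ¬B) ⊓ ¬C)) unsat w.r.t. T
   all branches close; clash {B, ¬B} at x₀
2. Hence ∀r.B ⊑ ((¬(∃r.⊤) ⊔ B) ⊔ C): entailed.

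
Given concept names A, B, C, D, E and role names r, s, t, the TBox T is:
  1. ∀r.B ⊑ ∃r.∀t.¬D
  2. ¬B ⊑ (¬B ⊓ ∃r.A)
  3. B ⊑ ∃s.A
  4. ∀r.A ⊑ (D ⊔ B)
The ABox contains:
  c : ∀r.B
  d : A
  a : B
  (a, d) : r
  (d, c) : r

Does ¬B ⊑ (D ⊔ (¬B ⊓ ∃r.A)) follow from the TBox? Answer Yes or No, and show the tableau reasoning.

1. ¬B ⊑ (D ⊔ (¬B ⊓ ∃r.A))  ⇔  (¬B ⊓ (¬D ⊓ (B ⊔ ∀r.¬A))) unsat w.r.t. T
   all branches close; clash {B, ¬B} at x₀
2. Hence ¬B ⊑ (D ⊔ (¬B ⊓ ∃r.A)): entailed.

Yes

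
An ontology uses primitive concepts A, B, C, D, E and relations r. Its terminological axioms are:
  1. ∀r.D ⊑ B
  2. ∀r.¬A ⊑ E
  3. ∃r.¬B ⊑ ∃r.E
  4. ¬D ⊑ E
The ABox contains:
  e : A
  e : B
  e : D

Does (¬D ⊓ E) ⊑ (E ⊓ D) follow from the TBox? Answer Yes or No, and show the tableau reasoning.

1. (¬D ⊓ E) ⊑ (E ⊓ D)  ⇔  ((¬D ⊓ E) ⊓ (¬E ⊔ ¬D)) unsat w.r.t. T
   open: L(x₀) ⊇ {E, ¬D, ∀r.B, ∃r.¬D} (+ ∃-successors)
2. Hence (¬D ⊓ E) ⊑ (E ⊓ D): not entailed.

No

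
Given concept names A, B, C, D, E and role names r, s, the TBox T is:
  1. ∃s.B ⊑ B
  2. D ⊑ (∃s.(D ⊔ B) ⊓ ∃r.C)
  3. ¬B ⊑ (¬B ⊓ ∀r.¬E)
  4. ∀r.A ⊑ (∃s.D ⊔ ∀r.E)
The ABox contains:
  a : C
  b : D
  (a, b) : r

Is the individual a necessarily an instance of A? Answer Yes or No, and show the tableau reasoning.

1. a : A?  L(a) = {C} ∪ {¬A}
   open: L(a) ⊇ {B, C, ¬A, ¬D, ∀s.¬B, …} (+ ∃-successors) — a ∉ A possible
2. Hence a : A: not entailed.

No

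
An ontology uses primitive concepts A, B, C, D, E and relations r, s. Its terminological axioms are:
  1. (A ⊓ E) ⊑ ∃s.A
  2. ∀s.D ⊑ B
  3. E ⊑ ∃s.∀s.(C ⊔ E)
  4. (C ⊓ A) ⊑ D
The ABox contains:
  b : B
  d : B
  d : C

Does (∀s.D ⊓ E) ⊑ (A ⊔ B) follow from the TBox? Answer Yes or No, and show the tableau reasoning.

Yes

1. (∀s.D ⊓ E) ⊑ (A ⊔ B)  ⇔  ((∀s.D ⊓ E) ⊓ (¬A ⊓ ¬B)) unsat w.r.t. T
   all branches close; clash {B, ¬B} at x₀
2. Hence (∀s.D ⊓ E) ⊑ (A ⊔ B): entailed.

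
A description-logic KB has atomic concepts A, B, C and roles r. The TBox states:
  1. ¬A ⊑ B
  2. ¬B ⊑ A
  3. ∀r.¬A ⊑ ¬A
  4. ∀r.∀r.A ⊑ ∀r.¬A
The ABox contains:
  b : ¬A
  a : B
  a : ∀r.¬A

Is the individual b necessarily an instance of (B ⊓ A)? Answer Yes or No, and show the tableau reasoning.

No

1. b : (B ⊓ A)?  L(b) = {¬A} ∪ {(¬B ⊔ ¬A)}
   apply at b: ¬A⊑B
   open: L(b) ⊇ {B, ¬A, ∃r.∃r.¬A} (+ ∃-successors) — b ∉ (B ⊓ A) possible
2. Hence b : (B ⊓ A): not entailed.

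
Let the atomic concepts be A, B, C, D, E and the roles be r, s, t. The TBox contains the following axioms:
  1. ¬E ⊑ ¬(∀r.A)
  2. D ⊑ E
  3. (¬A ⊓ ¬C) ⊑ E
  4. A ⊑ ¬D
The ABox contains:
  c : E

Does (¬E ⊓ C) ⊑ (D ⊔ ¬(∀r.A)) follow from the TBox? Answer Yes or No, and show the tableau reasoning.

1. (¬E ⊓ C) ⊑ (D ⊔ ¬(∀r.A))  ⇔  ((¬E ⊓ C) ⊓ (¬D ⊓ ∀r.A)) unsat w.r.t. T
   all branches close; clash {E, ¬E} at x₀
2. Hence (¬E ⊓ C) ⊑ (D ⊔ ¬(∀r.A)): entailed.

Yes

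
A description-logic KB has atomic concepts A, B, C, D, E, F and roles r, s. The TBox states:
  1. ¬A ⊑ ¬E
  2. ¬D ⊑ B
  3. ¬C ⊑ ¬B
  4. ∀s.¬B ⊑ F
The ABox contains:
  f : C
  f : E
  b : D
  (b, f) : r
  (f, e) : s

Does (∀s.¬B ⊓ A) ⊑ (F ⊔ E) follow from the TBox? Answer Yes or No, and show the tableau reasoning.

Yes

1. (∀s.¬B ⊓ A) ⊑ (F ⊔ E)  ⇔  ((∀s.¬B ⊓ A) ⊓ (¬F ⊓ ¬E)) unsat w.r.t. T
   all branches close; clash {B, ¬B} at x₀
2. Hence (∀s.¬B ⊓ A) ⊑ (F ⊔ E): entailed.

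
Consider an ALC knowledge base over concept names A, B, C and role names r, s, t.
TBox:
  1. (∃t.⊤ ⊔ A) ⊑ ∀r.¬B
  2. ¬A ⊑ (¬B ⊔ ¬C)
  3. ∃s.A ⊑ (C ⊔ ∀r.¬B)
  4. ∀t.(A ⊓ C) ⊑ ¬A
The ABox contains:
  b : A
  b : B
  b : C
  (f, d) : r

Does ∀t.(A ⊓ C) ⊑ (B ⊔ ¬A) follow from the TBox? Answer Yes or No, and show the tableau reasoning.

Yes

1. ∀t.(A ⊓ C) ⊑ (B ⊔ ¬A)  ⇔  (∀t.(A ⊓ C) ⊓ (¬B ⊓ A)) unsat w.r.t. T
   all branches close; clash {A, ¬A} at x₀
2. Hence ∀t.(A ⊓ C) ⊑ (B ⊔ ¬A): entailed.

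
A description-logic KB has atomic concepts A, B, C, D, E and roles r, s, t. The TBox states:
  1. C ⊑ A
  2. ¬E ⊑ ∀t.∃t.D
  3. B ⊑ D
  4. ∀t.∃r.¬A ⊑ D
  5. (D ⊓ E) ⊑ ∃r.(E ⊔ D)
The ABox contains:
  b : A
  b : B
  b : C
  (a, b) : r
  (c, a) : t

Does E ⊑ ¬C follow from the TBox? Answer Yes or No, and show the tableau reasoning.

1. E ⊑ ¬C  ⇔  (E ⊓ C) unsat w.r.t. T
   apply at x₀: C⊑A
   open: L(x₀) ⊇ {A, C, E, ¬B, ¬D, …} (+ ∃-successors)
2. Hence E ⊑ ¬C: not entailed.

No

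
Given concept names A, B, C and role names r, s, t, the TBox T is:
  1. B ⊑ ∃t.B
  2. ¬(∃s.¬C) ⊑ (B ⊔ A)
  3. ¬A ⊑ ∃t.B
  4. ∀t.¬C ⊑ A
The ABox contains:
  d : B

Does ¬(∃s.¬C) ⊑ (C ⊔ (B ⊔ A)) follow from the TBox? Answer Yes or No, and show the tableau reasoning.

Yes

1. ¬(∃s.¬C) ⊑ (C ⊔ (B ⊔ A))  ⇔  (∀s.C ⊓ (¬C ⊓ (¬B ⊓ ¬A))) unsat w.r.t. T
   all branches close; clash {A, ¬A} at x₀
2. Hence ¬(∃s.¬C) ⊑ (C ⊔ (B ⊔ A)): entailed.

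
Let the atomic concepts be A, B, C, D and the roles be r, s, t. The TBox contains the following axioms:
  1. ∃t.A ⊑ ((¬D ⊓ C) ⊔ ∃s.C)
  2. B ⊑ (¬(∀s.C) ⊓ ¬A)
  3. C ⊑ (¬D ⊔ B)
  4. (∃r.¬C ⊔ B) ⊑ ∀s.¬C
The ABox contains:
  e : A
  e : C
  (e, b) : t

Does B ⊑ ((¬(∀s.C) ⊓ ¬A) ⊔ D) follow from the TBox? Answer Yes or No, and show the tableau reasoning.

1. B ⊑ ((¬(∀s.C) ⊓ ¬A) ⊔ D)  ⇔  (B ⊓ ((∀s.C ⊔ A) ⊓ ¬D)) unsat w.r.t. T
   all branches close; clash {A, ¬A} at x₀
2. Hence B ⊑ ((¬(∀s.C) ⊓ ¬A) ⊔ D): entailed.

Yes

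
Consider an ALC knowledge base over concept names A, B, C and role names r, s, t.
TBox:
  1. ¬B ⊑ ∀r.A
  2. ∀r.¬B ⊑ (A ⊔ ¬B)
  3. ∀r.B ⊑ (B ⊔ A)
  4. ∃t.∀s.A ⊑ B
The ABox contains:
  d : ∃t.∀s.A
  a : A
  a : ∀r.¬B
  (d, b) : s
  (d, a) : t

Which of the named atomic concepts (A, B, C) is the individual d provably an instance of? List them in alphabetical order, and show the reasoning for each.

{B}

1. d : A?  L(d) = {∃t.∀s.A} ∪ {¬A}
   apply at d: ∃t.∀s.A⊑B
   open: L(d) ⊇ {B, ¬A, ∃r.B, ∃r.¬B, ∃t.∀s.A} (+ ∃-successors) — d ∉ A possible
2. d : B?  L(d) = {∃t.∀s.A} ∪ {¬B}
   clash {B, ¬B} at d — d ∈ B
3. d : C?  L(d) = {∃t.∀s.A} ∪ {¬C}
   apply at d: ∃t.∀s.A⊑B
   open: L(d) ⊇ {B, ¬C, ∃r.B, ∃r.¬B, ∃t.∀s.A} (+ ∃-successors) — d ∉ C possible
4. Entailed for d: {B}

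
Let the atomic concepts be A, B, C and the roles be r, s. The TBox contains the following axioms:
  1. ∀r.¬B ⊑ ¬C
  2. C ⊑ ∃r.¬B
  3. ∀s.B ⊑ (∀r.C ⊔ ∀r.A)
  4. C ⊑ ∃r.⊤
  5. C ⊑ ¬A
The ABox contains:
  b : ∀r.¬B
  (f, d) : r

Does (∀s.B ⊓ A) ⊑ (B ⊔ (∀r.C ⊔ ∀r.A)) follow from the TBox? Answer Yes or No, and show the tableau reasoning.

Yes

1. (∀s.B ⊓ A) ⊑ (B ⊔ (∀r.C ⊔ ∀r.A))  ⇔  ((∀s.B ⊓ A) ⊓ (¬B ⊓ (∃r.¬C ⊓ ∃r.¬A))) unsat w.r.t. T
   all branches close; clash {A, ¬A} at x₀
2. Hence (∀s.B ⊓ A) ⊑ (B ⊔ (∀r.C ⊔ ∀r.A)): entailed.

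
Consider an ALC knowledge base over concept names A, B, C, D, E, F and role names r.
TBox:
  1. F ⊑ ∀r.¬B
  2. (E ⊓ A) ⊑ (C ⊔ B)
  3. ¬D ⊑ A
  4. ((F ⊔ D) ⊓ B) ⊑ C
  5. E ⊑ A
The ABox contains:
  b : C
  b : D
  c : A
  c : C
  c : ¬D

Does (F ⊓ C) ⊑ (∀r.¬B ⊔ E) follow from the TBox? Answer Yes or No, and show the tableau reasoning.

Yes

1. (F ⊓ C) ⊑ (∀r.¬B ⊔ E)  ⇔  ((F ⊓ C) ⊓ (∃r.B ⊓ ¬E)) unsat w.r.t. T
   all branches close; clash {B, ¬B} at an ∃-successor
2. Hence (F ⊓ C) ⊑ (∀r.¬B ⊔ E): entailed.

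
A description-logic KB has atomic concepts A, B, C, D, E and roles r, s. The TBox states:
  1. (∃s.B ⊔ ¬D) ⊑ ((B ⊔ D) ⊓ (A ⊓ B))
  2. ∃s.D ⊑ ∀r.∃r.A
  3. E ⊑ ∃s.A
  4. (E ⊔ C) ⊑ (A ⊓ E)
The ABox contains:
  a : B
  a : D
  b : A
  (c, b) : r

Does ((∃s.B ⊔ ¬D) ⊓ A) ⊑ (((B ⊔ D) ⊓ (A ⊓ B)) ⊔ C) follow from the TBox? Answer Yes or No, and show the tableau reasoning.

Yes

1. ((∃s.B ⊔ ¬D) ⊓ A) ⊑ (((B ⊔ D) ⊓ (A ⊓ B)) ⊔ C)  ⇔  (((∃s.B ⊔ ¬D) ⊓ A) ⊓ (((¬B ⊓ ¬D) ⊔ (¬A ⊔ ¬B)) ⊓ ¬C)) unsat w.r.t. T
   all branches close; clash {B, ¬B} at x₀
2. Hence ((∃s.B ⊔ ¬D) ⊓ A) ⊑ (((B ⊔ D) ⊓ (A ⊓ B)) ⊔ C): entailed.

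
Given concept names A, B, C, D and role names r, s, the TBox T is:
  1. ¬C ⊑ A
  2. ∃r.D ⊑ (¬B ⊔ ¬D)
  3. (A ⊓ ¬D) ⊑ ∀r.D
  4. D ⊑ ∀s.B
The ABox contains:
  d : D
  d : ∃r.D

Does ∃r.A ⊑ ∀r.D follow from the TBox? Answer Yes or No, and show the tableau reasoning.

No

1. ∃r.A ⊑ ∀r.D  ⇔  (∃r.A ⊓ ∃r.¬D) unsat w.r.t. T
   open: L(x₀) ⊇ {C, ¬A, ¬D, ∀r.¬D, ∃r.A, …} (+ ∃-successors)
2. Hence ∃r.A ⊑ ∀r.D: not entailed.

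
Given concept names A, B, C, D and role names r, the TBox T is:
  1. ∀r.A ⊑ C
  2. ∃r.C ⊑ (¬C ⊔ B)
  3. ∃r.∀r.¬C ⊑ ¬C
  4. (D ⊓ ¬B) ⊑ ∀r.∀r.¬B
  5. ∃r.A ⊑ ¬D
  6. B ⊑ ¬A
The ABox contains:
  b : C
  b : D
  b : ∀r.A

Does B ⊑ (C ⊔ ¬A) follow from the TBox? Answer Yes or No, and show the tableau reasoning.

Yes

1. B ⊑ (C ⊔ ¬A)  ⇔  (B ⊓ (¬C ⊓ A)) unsat w.r.t. T
   all branches close; clash {A, ¬A} at x₀
2. Hence B ⊑ (C ⊔ ¬A): entailed.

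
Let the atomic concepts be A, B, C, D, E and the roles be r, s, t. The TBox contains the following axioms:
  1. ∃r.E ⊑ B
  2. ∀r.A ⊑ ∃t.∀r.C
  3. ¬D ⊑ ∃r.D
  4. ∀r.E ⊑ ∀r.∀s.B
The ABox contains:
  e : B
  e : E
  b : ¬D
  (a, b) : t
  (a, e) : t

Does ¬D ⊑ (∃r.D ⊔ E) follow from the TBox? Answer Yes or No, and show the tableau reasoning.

Yes

1. ¬D ⊑ (∃r.D ⊔ E)  ⇔  (¬D ⊓ (∀r.¬D ⊓ ¬E)) unsat w.r.t. T
   all branches close; clash {D, ¬D} at an ∃-successor
2. Hence ¬D ⊑ (∃r.D ⊔ E): entailed.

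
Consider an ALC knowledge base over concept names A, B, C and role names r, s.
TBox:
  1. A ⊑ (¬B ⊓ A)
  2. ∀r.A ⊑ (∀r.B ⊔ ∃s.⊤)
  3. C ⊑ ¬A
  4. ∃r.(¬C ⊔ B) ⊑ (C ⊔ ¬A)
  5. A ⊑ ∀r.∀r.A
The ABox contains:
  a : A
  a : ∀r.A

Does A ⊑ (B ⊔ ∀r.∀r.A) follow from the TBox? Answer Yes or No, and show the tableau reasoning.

1. A ⊑ (B ⊔ ∀r.∀r.A)  ⇔  (A ⊓ (¬B ⊓ ∃r.∃r.¬A)) unsat w.r.t. T
   all branches close; clash {A, ¬A} at x₀
2. Hence A ⊑ (B ⊔ ∀r.∀r.A): entailed.

Yes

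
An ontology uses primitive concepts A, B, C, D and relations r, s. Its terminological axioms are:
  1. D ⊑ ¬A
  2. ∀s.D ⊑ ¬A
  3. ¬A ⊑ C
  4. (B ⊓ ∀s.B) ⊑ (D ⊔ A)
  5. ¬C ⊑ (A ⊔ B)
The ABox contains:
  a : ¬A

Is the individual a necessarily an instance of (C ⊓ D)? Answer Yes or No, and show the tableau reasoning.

1. a : (C ⊓ D)?  L(a) = {¬A} ∪ {(¬C ⊔ ¬D)}
   apply at a: ¬A⊑C
   open: L(a) ⊇ {C, ¬A, ¬B, ¬D} — a ∉ (C ⊓ D) possible
2. Hence a : (C ⊓ D): not entailed.

No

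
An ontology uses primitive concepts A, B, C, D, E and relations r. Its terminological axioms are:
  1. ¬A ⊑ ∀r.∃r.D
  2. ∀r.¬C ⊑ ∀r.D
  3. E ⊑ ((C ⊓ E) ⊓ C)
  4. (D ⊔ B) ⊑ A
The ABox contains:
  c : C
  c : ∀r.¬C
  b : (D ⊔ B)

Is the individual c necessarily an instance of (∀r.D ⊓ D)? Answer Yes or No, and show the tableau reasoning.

No

1. c : (∀r.D ⊓ D)?  L(c) = {C, ∀r.¬C} ∪ {(∃r.¬D ⊔ ¬D)}
   apply at c: ∀r.¬C⊑∀r.D
   open: L(c) ⊇ {A, C, ¬B, ¬D, ¬E, …} — c ∉ (∀r.D ⊓ D) possible
2. Hence c : (∀r.D ⊓ D): not entailed.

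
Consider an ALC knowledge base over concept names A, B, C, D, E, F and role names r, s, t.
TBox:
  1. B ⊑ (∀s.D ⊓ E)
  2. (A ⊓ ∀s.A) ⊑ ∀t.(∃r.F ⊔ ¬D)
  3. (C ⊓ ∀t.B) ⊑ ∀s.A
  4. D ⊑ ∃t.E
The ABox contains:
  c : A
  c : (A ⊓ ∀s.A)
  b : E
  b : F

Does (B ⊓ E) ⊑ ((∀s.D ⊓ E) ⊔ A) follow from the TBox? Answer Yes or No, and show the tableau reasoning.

1. (B ⊓ E) ⊑ ((∀s.D ⊓ E) ⊔ A)  ⇔  ((B ⊓ E) ⊓ ((∃s.¬D ⊔ ¬E) ⊓ ¬A)) unsat w.r.t. T
   all branches close; clash {E, ¬E} at x₀
2. Hence (B ⊓ E) ⊑ ((∀s.D ⊓ E) ⊔ A): entailed.

Yes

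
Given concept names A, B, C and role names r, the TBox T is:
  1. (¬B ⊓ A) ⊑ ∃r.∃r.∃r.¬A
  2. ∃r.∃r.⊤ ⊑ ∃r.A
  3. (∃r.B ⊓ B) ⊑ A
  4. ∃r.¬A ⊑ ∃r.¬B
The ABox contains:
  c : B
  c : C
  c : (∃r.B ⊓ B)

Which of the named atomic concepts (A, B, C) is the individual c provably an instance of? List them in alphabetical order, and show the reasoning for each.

1. c : A?  L(c) = {B, C, (∃r.B ⊓ B)} ∪ {¬A}
   clash {A, ¬A} at c — c ∈ A
2. c : B?  L(c) = {B, C, (∃r.B ⊓ B)} ∪ {¬B}
   clash {B, ¬B} at c — c ∈ B
3. c : C?  L(c) = {B, C, (∃r.B ⊓ B)} ∪ {¬C}
   clash {C, ¬C} at c — c ∈ C
4. Entailed for c: {A, B, C}

{A, B, C}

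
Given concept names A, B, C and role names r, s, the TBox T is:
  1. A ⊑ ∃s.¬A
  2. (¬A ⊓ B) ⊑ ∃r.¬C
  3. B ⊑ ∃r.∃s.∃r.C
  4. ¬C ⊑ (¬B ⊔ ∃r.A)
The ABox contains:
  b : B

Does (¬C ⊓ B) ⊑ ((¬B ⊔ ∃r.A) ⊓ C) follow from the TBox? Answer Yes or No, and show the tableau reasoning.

1. (¬C ⊓ B) ⊑ ((¬B ⊔ ∃r.A) ⊓ C)  ⇔  ((¬C ⊓ B) ⊓ ((B ⊓ ∀r.¬A) ⊔ ¬C)) unsat w.r.t. T
   apply at x₀: B⊑∃r.∃s.∃r.C; ¬C⊑(¬B ⊔ ∃r.A)
   open: L(x₀) ⊇ {A, B, ¬C, ∃r.A, ∃r.∃s.∃r.C, …} (+ ∃-successors)
2. Hence (¬C ⊓ B) ⊑ ((¬B ⊔ ∃r.A) ⊓ C): not entailed.

No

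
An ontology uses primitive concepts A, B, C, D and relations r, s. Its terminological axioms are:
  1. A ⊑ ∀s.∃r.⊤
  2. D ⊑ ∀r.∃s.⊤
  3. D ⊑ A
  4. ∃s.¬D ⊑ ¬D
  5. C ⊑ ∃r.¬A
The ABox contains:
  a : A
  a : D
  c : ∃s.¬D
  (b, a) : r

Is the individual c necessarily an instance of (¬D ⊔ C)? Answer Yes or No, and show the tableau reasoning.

1. c : (¬D ⊔ C)?  L(c) = {∃s.¬D} ∪ {(D ⊓ ¬C)}
   clash {D, ¬D} at c — c ∈ (¬D ⊔ C)
2. Hence c : (¬D ⊔ C): entailed.

Yes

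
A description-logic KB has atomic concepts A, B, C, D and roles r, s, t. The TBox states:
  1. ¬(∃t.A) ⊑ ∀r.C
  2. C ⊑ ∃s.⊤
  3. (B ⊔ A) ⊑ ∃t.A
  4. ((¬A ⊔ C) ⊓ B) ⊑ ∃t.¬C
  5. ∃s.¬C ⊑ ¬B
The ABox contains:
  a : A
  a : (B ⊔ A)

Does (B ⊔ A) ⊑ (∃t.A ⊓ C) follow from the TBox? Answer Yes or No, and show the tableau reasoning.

No

1. (B ⊔ A) ⊑ (∃t.A ⊓ C)  ⇔  ((B ⊔ A) ⊓ (∀t.¬A ⊔ ¬C)) unsat w.r.t. T
   apply at x₀: (B ⊔ A)⊑∃t.A
   open: L(x₀) ⊇ {A, B, ¬C, ∀s.C, ∃t.A} (+ ∃-successors)
2. Hence (B ⊔ A) ⊑ (∃t.A ⊓ C): not entailed.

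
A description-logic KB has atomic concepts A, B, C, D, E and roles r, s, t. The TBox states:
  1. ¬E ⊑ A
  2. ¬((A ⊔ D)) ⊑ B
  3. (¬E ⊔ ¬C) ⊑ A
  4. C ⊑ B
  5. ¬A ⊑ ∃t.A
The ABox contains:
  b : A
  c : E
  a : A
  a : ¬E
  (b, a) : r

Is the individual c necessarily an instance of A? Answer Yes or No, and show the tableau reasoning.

No

1. c : A?  L(c) = {E} ∪ {¬A}
   apply at c: ¬A⊑∃t.A
   open: L(c) ⊇ {B, C, D, E, ¬A, …} (+ ∃-successors) — c ∉ A possible
2. Hence c : A: not entailed.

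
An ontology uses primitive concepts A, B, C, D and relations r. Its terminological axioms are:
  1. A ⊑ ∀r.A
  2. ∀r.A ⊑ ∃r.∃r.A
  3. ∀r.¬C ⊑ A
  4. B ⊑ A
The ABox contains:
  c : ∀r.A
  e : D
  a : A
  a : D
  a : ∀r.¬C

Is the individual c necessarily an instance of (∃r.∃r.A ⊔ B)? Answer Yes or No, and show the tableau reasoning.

1. c : (∃r.∃r.A ⊔ B)?  L(c) = {∀r.A} ∪ {(∀r.∀r.¬A ⊓ ¬B)}
   clash {A, ¬A} at an ∃-successor — c ∈ (∃r.∃r.A ⊔ B)
2. Hence c : (∃r.∃r.A ⊔ B): entailed.

Yes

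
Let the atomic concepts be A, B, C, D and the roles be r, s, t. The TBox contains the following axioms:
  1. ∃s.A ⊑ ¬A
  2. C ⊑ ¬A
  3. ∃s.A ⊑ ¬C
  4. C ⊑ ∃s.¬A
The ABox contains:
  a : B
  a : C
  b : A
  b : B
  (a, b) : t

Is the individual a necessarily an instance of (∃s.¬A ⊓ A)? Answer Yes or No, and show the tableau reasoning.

1. a : (∃s.¬A ⊓ A)?  L(a) = {B, C} ∪ {(∀s.A ⊔ ¬A)}
   apply at a: C⊑¬A; C⊑∃s.¬A
   open: L(a) ⊇ {B, C, ¬A, ∀s.¬A, ∃s.¬A} (+ ∃-successors) — a ∉ (∃s.¬A ⊓ A) possible
2. Hence a : (∃s.¬A ⊓ A): not entailed.

No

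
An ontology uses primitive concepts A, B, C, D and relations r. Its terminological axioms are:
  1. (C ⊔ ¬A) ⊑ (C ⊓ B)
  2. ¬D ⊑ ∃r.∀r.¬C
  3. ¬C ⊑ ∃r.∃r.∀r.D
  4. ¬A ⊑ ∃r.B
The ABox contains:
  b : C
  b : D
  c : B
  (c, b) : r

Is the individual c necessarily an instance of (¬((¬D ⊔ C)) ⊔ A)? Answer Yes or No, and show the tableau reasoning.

1. c : (¬((¬D ⊔ C)) ⊔ A)?  L(c) = {B} ∪ {((¬D ⊔ C) ⊓ ¬A)}
   apply at c: ¬A⊑∃r.B
   open: L(c) ⊇ {B, C, ¬A, ¬D, ∃r.B, …} (+ ∃-successors) — c ∉ (¬((¬D ⊔ C)) ⊔ A) possible
2. Hence c : (¬((¬D ⊔ C)) ⊔ A): not entailed.

No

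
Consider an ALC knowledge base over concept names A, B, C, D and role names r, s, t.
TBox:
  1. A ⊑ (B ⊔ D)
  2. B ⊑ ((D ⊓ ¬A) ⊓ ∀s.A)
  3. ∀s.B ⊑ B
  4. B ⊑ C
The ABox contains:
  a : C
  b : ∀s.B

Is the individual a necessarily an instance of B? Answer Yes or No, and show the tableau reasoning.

No

1. a : B?  L(a) = {C} ∪ {¬B}
   open: L(a) ⊇ {C, ¬A, ¬B, ∃s.¬B} (+ ∃-successors) — a ∉ B possible
2. Hence a : B: not entailed.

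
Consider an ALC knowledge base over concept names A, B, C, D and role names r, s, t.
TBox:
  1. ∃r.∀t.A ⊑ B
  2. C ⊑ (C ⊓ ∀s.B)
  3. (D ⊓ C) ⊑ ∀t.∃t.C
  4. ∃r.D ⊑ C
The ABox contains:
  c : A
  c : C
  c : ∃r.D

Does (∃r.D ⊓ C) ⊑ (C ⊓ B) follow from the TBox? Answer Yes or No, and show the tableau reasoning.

1. (∃r.D ⊓ C) ⊑ (C ⊓ B)  ⇔  ((∃r.D ⊓ C) ⊓ (¬C ⊔ ¬B)) unsat w.r.t. T
   apply at x₀: C⊑(C ⊓ ∀s.B)
   open: L(x₀) ⊇ {C, ¬B, ¬D, ∀r.∃t.¬A, ∀s.B, …} (+ ∃-successors)
2. Hence (∃r.D ⊓ C) ⊑ (C ⊓ B): not entailed.

No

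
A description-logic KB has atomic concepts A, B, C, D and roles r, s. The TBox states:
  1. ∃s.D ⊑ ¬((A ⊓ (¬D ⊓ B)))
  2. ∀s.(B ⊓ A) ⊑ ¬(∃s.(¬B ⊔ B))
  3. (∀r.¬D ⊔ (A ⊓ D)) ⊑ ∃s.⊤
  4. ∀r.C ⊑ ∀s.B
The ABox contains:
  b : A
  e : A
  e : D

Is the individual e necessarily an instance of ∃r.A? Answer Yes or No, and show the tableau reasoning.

1. e : ∃r.A?  L(e) = {A, D} ∪ {∀r.¬A}
   open: L(e) ⊇ {A, D, ∀r.¬A, ∀s.¬D, ∃r.¬C, …} (+ ∃-successors) — e ∉ ∃r.A possible
2. Hence e : ∃r.A: not entailed.

No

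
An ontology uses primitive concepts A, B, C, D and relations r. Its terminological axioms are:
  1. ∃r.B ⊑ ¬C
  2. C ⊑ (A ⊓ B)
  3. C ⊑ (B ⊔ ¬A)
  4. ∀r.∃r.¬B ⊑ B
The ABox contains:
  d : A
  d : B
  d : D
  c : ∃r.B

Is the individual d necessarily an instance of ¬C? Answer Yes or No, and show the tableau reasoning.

No

1. d : ¬C?  L(d) = {A, B, D} ∪ {C}
   apply at d: C⊑(A ⊓ B); C⊑(B ⊔ ¬A)
   open: L(d) ⊇ {A, B, C, D, ∀r.¬B} — d ∉ ¬C possible
2. Hence d : ¬C: not entailed.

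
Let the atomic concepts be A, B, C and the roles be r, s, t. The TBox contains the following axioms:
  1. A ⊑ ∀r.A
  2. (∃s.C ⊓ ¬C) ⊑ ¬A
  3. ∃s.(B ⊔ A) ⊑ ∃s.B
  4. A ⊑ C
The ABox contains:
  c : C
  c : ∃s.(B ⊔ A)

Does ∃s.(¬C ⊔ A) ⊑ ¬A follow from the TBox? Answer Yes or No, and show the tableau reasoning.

No

1. ∃s.(¬C ⊔ A) ⊑ ¬A  ⇔  (∃s.(¬C ⊔ A) ⊓ A) unsat w.r.t. T
   apply at x₀: A⊑∀r.A; A⊑C
   open: L(x₀) ⊇ {A, C, ∀r.A, ∀s.(¬B ⊓ ¬A), ∃s.(¬C ⊔ A)} (+ ∃-successors)
2. Hence ∃s.(¬C ⊔ A) ⊑ ¬A: not entailed.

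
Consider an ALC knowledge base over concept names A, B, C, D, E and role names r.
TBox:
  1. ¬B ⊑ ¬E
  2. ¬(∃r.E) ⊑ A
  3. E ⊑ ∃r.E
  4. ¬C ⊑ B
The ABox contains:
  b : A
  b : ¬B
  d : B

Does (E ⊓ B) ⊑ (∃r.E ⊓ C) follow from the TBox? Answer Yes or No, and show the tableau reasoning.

No

1. (E ⊓ B) ⊑ (∃r.E ⊓ C)  ⇔  ((E ⊓ B) ⊓ (∀r.¬E ⊔ ¬C)) unsat w.r.t. T
   apply at x₀: E⊑∃r.E
   open: L(x₀) ⊇ {B, E, ¬C, ∃r.E} (+ ∃-successors)
2. Hence (E ⊓ B) ⊑ (∃r.E ⊓ C): not entailed.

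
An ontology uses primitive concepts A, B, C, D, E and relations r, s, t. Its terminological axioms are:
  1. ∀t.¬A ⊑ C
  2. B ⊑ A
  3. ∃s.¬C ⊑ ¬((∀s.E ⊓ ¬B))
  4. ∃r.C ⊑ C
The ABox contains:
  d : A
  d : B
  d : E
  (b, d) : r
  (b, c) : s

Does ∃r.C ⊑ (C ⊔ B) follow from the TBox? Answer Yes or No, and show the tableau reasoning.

Yes

1. ∃r.C ⊑ (C ⊔ B)  ⇔  (∃r.C ⊓ (¬C ⊓ ¬B)) unsat w.r.t. T
   all branches close; clash {C, ¬C} at x₀
2. Hence ∃r.C ⊑ (C ⊔ B): entailed.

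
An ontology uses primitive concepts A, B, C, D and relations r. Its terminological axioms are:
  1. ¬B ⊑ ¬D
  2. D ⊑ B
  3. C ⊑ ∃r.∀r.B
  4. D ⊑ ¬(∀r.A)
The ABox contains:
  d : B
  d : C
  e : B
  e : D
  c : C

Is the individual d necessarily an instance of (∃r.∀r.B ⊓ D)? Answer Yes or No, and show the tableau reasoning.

No

1. d : (∃r.∀r.B ⊓ D)?  L(d) = {B, C} ∪ {(∀r.∃r.¬B ⊔ ¬D)}
   apply at d: C⊑∃r.∀r.B
   open: L(d) ⊇ {B, C, ¬D, ∃r.∀r.B} (+ ∃-successors) — d ∉ (∃r.∀r.B ⊓ D) possible
2. Hence d : (∃r.∀r.B ⊓ D): not entailed.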